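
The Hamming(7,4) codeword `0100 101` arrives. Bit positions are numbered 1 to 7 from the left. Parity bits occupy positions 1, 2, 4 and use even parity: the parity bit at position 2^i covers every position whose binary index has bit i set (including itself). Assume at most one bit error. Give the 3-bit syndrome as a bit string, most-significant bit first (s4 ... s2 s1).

s1: b1⊕b3⊕b5⊕b7 = 0⊕0⊕1⊕1 = 0
s2: b2⊕b3⊕b6⊕b7 = 1⊕0⊕0⊕1 = 0
s4: b4⊕b5⊕b6⊕b7 = 0⊕1⊕0⊕1 = 0
Syndrome (s4...s1) = 000 → position 0 (no error).

000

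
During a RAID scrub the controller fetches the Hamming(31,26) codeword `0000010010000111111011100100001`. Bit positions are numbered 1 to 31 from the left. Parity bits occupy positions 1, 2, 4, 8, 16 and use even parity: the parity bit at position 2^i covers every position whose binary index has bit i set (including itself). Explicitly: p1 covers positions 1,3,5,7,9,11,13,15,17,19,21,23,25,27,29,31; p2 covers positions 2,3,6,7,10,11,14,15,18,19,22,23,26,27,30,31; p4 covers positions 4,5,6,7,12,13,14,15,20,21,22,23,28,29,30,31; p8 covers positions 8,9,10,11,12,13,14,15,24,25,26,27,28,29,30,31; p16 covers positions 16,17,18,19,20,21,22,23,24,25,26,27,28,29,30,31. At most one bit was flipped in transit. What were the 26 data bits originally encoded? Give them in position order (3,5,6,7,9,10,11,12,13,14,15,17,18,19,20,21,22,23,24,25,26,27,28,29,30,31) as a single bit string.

00101000011111011100100000

s1: b1⊕b3⊕b5⊕b7⊕b9⊕b11⊕b13⊕b15⊕b17⊕b19⊕b21⊕b23⊕b25⊕b27⊕b29⊕b31 = 0⊕0⊕0⊕0⊕1⊕0⊕0⊕1⊕1⊕1⊕1⊕1⊕0⊕0⊕0⊕1 = 1
s2: b2⊕b3⊕b6⊕b7⊕b10⊕b11⊕b14⊕b15⊕b18⊕b19⊕b22⊕b23⊕b26⊕b27⊕b30⊕b31 = 0⊕0⊕1⊕0⊕0⊕0⊕1⊕1⊕1⊕1⊕1⊕1⊕1⊕0⊕0⊕1 = 1
s4: b4⊕b5⊕b6⊕b7⊕b12⊕b13⊕b14⊕b15⊕b20⊕b21⊕b22⊕b23⊕b28⊕b29⊕b30⊕b31 = 0⊕0⊕1⊕0⊕0⊕0⊕1⊕1⊕0⊕1⊕1⊕1⊕0⊕0⊕0⊕1 = 1
s8: b8⊕b9⊕b10⊕b11⊕b12⊕b13⊕b14⊕b15⊕b24⊕b25⊕b26⊕b27⊕b28⊕b29⊕b30⊕b31 = 0⊕1⊕0⊕0⊕0⊕0⊕1⊕1⊕0⊕0⊕1⊕0⊕0⊕0⊕0⊕1 = 1
s16: b16⊕b17⊕b18⊕b19⊕b20⊕b21⊕b22⊕b23⊕b24⊕b25⊕b26⊕b27⊕b28⊕b29⊕b30⊕b31 = 1⊕1⊕1⊕1⊕0⊕1⊕1⊕1⊕0⊕0⊕1⊕0⊕0⊕0⊕0⊕1 = 1
Syndrome (s16...s1) = 11111 → position 31.
Flip bit 31: corrected codeword = 0000010010000111111011100100000
Data bits at positions 3,5,6,7,9,10,11,12,13,14,15,17,18,19,20,21,22,23,24,25,26,27,28,29,30,31: 00101000011111011100100000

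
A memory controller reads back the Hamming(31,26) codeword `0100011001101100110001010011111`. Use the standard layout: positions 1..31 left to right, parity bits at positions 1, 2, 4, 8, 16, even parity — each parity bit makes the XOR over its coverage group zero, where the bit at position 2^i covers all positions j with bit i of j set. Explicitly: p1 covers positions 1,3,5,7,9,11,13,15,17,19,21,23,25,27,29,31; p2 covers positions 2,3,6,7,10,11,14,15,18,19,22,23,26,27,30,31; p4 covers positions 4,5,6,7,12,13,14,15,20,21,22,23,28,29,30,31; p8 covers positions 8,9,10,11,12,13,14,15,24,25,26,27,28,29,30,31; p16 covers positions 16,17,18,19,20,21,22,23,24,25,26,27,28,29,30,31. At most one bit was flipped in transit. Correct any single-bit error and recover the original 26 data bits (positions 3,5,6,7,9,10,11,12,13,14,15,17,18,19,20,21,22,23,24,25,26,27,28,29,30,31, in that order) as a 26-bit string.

s1: b1⊕b3⊕b5⊕b7⊕b9⊕b11⊕b13⊕b15⊕b17⊕b19⊕b21⊕b23⊕b25⊕b27⊕b29⊕b31 = 0⊕0⊕0⊕1⊕0⊕1⊕1⊕0⊕1⊕0⊕0⊕0⊕0⊕1⊕1⊕1 = 1
s2: b2⊕b3⊕b6⊕b7⊕b10⊕b11⊕b14⊕b15⊕b18⊕b19⊕b22⊕b23⊕b26⊕b27⊕b30⊕b31 = 1⊕0⊕1⊕1⊕1⊕1⊕1⊕0⊕1⊕0⊕1⊕0⊕0⊕1⊕1⊕1 = 1
s4: b4⊕b5⊕b6⊕b7⊕b12⊕b13⊕b14⊕b15⊕b20⊕b21⊕b22⊕b23⊕b28⊕b29⊕b30⊕b31 = 0⊕0⊕1⊕1⊕0⊕1⊕1⊕0⊕0⊕0⊕1⊕0⊕1⊕1⊕1⊕1 = 1
s8: b8⊕b9⊕b10⊕b11⊕b12⊕b13⊕b14⊕b15⊕b24⊕b25⊕b26⊕b27⊕b28⊕b29⊕b30⊕b31 = 0⊕0⊕1⊕1⊕0⊕1⊕1⊕0⊕1⊕0⊕0⊕1⊕1⊕1⊕1⊕1 = 0
s16: b16⊕b17⊕b18⊕b19⊕b20⊕b21⊕b22⊕b23⊕b24⊕b25⊕b26⊕b27⊕b28⊕b29⊕b30⊕b31 = 0⊕1⊕1⊕0⊕0⊕0⊕1⊕0⊕1⊕0⊕0⊕1⊕1⊕1⊕1⊕1 = 1
Syndrome (s16...s1) = 10111 → position 23.
Flip bit 23: corrected codeword = 0100011001101100110001110011111
Data bits at positions 3,5,6,7,9,10,11,12,13,14,15,17,18,19,20,21,22,23,24,25,26,27,28,29,30,31: 00110110110110001110011111

00110110110110001110011111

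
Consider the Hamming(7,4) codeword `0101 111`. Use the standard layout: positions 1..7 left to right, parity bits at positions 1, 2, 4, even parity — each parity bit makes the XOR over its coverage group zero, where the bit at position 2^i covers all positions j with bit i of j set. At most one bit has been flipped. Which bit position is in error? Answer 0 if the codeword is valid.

s1: b1⊕b3⊕b5⊕b7 = 0⊕0⊕1⊕1 = 0
s2: b2⊕b3⊕b6⊕b7 = 1⊕0⊕1⊕1 = 1
s4: b4⊕b5⊕b6⊕b7 = 1⊕1⊕1⊕1 = 0
Syndrome (s4...s1) = 010 → position 2.

2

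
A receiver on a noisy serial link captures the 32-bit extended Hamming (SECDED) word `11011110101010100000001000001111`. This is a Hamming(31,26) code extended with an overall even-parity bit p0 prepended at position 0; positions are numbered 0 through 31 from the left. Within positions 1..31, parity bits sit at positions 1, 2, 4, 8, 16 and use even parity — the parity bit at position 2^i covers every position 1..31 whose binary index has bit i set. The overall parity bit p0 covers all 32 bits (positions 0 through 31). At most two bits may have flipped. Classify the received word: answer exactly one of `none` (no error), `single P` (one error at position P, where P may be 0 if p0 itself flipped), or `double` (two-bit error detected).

single 19

s1: b1⊕b3⊕b5⊕b7⊕b9⊕b11⊕b13⊕b15⊕b17⊕b19⊕b21⊕b23⊕b25⊕b27⊕b29⊕b31 = 1⊕1⊕1⊕0⊕0⊕0⊕0⊕0⊕0⊕0⊕0⊕0⊕0⊕0⊕1⊕1 = 1
s2: b2⊕b3⊕b6⊕b7⊕b10⊕b11⊕b14⊕b15⊕b18⊕b19⊕b22⊕b23⊕b26⊕b27⊕b30⊕b31 = 0⊕1⊕1⊕0⊕1⊕0⊕1⊕0⊕0⊕0⊕1⊕0⊕0⊕0⊕1⊕1 = 1
s4: b4⊕b5⊕b6⊕b7⊕b12⊕b13⊕b14⊕b15⊕b20⊕b21⊕b22⊕b23⊕b28⊕b29⊕b30⊕b31 = 1⊕1⊕1⊕0⊕1⊕0⊕1⊕0⊕0⊕0⊕1⊕0⊕1⊕1⊕1⊕1 = 0
s8: b8⊕b9⊕b10⊕b11⊕b12⊕b13⊕b14⊕b15⊕b24⊕b25⊕b26⊕b27⊕b28⊕b29⊕b30⊕b31 = 1⊕0⊕1⊕0⊕1⊕0⊕1⊕0⊕0⊕0⊕0⊕0⊕1⊕1⊕1⊕1 = 0
s16: b16⊕b17⊕b18⊕b19⊕b20⊕b21⊕b22⊕b23⊕b24⊕b25⊕b26⊕b27⊕b28⊕b29⊕b30⊕b31 = 0⊕0⊕0⊕0⊕0⊕0⊕1⊕0⊕0⊕0⊕0⊕0⊕1⊕1⊕1⊕1 = 1
Syndrome (s16...s1) = 10011 → position 19.
Overall parity (XOR of all 32 bits, including p0): 1⊕1⊕0⊕1⊕1⊕1⊕1⊕0⊕1⊕0⊕1⊕0⊕1⊕0⊕1⊕0⊕0⊕0⊕0⊕0⊕0⊕0⊕1⊕0⊕0⊕0⊕0⊕0⊕1⊕1⊕1⊕1 = 1
Overall=1, syndrome position=19 → single-bit error at position 19.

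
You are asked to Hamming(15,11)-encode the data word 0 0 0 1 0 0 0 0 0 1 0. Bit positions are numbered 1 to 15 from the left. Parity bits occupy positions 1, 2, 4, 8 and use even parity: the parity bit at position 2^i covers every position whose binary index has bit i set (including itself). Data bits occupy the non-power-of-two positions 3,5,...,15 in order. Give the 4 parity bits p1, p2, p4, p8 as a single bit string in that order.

Place data bits at non-power-of-two positions: b3=0, b5=0, b6=0, b7=1, b9=0, b10=0, b11=0, b12=0, b13=0, b14=1, b15=0.
p1 = XOR of data positions {3,5,7,9,11,13,15} = 0⊕0⊕1⊕0⊕0⊕0⊕0 = 1
p2 = XOR of data positions {3,6,7,10,11,14,15} = 0⊕0⊕1⊕0⊕0⊕1⊕0 = 0
p4 = XOR of data positions {5,6,7,12,13,14,15} = 0⊕0⊕1⊕0⊕0⊕1⊕0 = 0
p8 = XOR of data positions {9,10,11,12,13,14,15} = 0⊕0⊕0⊕0⊕0⊕1⊕0 = 1
Parity bits p1,p2,p4,p8 = 1001

1001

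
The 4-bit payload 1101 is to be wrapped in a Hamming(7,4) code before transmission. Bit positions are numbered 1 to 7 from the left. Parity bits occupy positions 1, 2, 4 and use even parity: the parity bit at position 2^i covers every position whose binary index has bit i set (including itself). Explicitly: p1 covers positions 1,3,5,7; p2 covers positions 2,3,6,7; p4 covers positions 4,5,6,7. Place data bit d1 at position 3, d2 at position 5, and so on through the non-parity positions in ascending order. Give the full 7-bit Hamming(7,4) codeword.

1010101

Place data bits at non-power-of-two positions: b3=1, b5=1, b6=0, b7=1.
p1 = XOR of data positions {3,5,7} = 1⊕1⊕1 = 1
p2 = XOR of data positions {3,6,7} = 1⊕0⊕1 = 0
p4 = XOR of data positions {5,6,7} = 1⊕0⊕1 = 0
Codeword b1..b7 = 1010101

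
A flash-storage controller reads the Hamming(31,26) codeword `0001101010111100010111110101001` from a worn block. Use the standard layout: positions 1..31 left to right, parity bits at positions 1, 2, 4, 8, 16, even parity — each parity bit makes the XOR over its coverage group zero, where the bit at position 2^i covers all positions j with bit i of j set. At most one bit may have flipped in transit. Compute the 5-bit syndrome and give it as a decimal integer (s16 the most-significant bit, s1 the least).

24

s1: b1⊕b3⊕b5⊕b7⊕b9⊕b11⊕b13⊕b15⊕b17⊕b19⊕b21⊕b23⊕b25⊕b27⊕b29⊕b31 = 0⊕0⊕1⊕1⊕1⊕1⊕1⊕0⊕0⊕0⊕1⊕1⊕0⊕0⊕0⊕1 = 0
s2: b2⊕b3⊕b6⊕b7⊕b10⊕b11⊕b14⊕b15⊕b18⊕b19⊕b22⊕b23⊕b26⊕b27⊕b30⊕b31 = 0⊕0⊕0⊕1⊕0⊕1⊕1⊕0⊕1⊕0⊕1⊕1⊕1⊕0⊕0⊕1 = 0
s4: b4⊕b5⊕b6⊕b7⊕b12⊕b13⊕b14⊕b15⊕b20⊕b21⊕b22⊕b23⊕b28⊕b29⊕b30⊕b31 = 1⊕1⊕0⊕1⊕1⊕1⊕1⊕0⊕1⊕1⊕1⊕1⊕1⊕0⊕0⊕1 = 0
s8: b8⊕b9⊕b10⊕b11⊕b12⊕b13⊕b14⊕b15⊕b24⊕b25⊕b26⊕b27⊕b28⊕b29⊕b30⊕b31 = 0⊕1⊕0⊕1⊕1⊕1⊕1⊕0⊕1⊕0⊕1⊕0⊕1⊕0⊕0⊕1 = 1
s16: b16⊕b17⊕b18⊕b19⊕b20⊕b21⊕b22⊕b23⊕b24⊕b25⊕b26⊕b27⊕b28⊕b29⊕b30⊕b31 = 0⊕0⊕1⊕0⊕1⊕1⊕1⊕1⊕1⊕0⊕1⊕0⊕1⊕0⊕0⊕1 = 1
Syndrome (s16...s1) = 11000 → position 24.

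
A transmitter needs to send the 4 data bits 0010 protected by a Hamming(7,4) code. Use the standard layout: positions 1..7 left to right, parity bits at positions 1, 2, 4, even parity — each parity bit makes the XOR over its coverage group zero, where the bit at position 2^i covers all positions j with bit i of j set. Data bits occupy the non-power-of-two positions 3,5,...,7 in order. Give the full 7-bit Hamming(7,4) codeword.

Place data bits at non-power-of-two positions: b3=0, b5=0, b6=1, b7=0.
p1 = XOR of data positions {3,5,7} = 0⊕0⊕0 = 0
p2 = XOR of data positions {3,6,7} = 0⊕1⊕0 = 1
p4 = XOR of data positions {5,6,7} = 0⊕1⊕0 = 1
Codeword b1..b7 = 0101010

0101010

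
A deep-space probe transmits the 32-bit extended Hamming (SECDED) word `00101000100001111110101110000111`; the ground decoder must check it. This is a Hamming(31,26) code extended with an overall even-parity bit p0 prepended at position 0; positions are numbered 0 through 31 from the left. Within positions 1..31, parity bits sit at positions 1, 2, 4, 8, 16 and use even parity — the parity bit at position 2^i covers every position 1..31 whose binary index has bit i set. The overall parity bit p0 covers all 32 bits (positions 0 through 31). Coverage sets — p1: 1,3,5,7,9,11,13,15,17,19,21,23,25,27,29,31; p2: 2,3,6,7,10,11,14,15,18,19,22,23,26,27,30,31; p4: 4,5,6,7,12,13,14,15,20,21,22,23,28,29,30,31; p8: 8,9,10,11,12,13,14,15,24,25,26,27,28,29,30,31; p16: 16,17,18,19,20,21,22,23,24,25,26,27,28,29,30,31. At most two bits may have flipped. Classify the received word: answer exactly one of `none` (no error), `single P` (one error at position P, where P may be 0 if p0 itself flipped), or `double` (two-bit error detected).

none

s1: b1⊕b3⊕b5⊕b7⊕b9⊕b11⊕b13⊕b15⊕b17⊕b19⊕b21⊕b23⊕b25⊕b27⊕b29⊕b31 = 0⊕0⊕0⊕0⊕0⊕0⊕1⊕1⊕1⊕0⊕0⊕1⊕0⊕0⊕1⊕1 = 0
s2: b2⊕b3⊕b6⊕b7⊕b10⊕b11⊕b14⊕b15⊕b18⊕b19⊕b22⊕b23⊕b26⊕b27⊕b30⊕b31 = 1⊕0⊕0⊕0⊕0⊕0⊕1⊕1⊕1⊕0⊕1⊕1⊕0⊕0⊕1⊕1 = 0
s4: b4⊕b5⊕b6⊕b7⊕b12⊕b13⊕b14⊕b15⊕b20⊕b21⊕b22⊕b23⊕b28⊕b29⊕b30⊕b31 = 1⊕0⊕0⊕0⊕0⊕1⊕1⊕1⊕1⊕0⊕1⊕1⊕0⊕1⊕1⊕1 = 0
s8: b8⊕b9⊕b10⊕b11⊕b12⊕b13⊕b14⊕b15⊕b24⊕b25⊕b26⊕b27⊕b28⊕b29⊕b30⊕b31 = 1⊕0⊕0⊕0⊕0⊕1⊕1⊕1⊕1⊕0⊕0⊕0⊕0⊕1⊕1⊕1 = 0
s16: b16⊕b17⊕b18⊕b19⊕b20⊕b21⊕b22⊕b23⊕b24⊕b25⊕b26⊕b27⊕b28⊕b29⊕b30⊕b31 = 1⊕1⊕1⊕0⊕1⊕0⊕1⊕1⊕1⊕0⊕0⊕0⊕0⊕1⊕1⊕1 = 0
Syndrome (s16...s1) = 00000 → position 0 (no error).
Overall parity (XOR of all 32 bits, including p0): 0⊕0⊕1⊕0⊕1⊕0⊕0⊕0⊕1⊕0⊕0⊕0⊕0⊕1⊕1⊕1⊕1⊕1⊕1⊕0⊕1⊕0⊕1⊕1⊕1⊕0⊕0⊕0⊕0⊕1⊕1⊕1 = 0
Overall=0, syndrome position=0 → no error.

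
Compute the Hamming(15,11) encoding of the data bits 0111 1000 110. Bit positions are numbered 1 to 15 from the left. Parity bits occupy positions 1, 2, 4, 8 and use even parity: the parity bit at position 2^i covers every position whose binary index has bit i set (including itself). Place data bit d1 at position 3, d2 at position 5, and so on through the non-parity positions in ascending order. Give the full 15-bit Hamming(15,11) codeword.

010111111000110

Place data bits at non-power-of-two positions: b3=0, b5=1, b6=1, b7=1, b9=1, b10=0, b11=0, b12=0, b13=1, b14=1, b15=0.
p1 = XOR of data positions {3,5,7,9,11,13,15} = 0⊕1⊕1⊕1⊕0⊕1⊕0 = 0
p2 = XOR of data positions {3,6,7,10,11,14,15} = 0⊕1⊕1⊕0⊕0⊕1⊕0 = 1
p4 = XOR of data positions {5,6,7,12,13,14,15} = 1⊕1⊕1⊕0⊕1⊕1⊕0 = 1
p8 = XOR of data positions {9,10,11,12,13,14,15} = 1⊕0⊕0⊕0⊕1⊕1⊕0 = 1
Codeword b1..b15 = 010111111000110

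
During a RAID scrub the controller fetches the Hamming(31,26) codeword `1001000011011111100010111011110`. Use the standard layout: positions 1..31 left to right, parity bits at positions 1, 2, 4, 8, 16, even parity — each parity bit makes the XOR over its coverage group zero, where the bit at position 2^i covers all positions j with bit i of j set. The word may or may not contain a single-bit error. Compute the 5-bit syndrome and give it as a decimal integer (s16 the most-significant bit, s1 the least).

0

s1: b1⊕b3⊕b5⊕b7⊕b9⊕b11⊕b13⊕b15⊕b17⊕b19⊕b21⊕b23⊕b25⊕b27⊕b29⊕b31 = 1⊕0⊕0⊕0⊕1⊕0⊕1⊕1⊕1⊕0⊕1⊕1⊕1⊕1⊕1⊕0 = 0
s2: b2⊕b3⊕b6⊕b7⊕b10⊕b11⊕b14⊕b15⊕b18⊕b19⊕b22⊕b23⊕b26⊕b27⊕b30⊕b31 = 0⊕0⊕0⊕0⊕1⊕0⊕1⊕1⊕0⊕0⊕0⊕1⊕0⊕1⊕1⊕0 = 0
s4: b4⊕b5⊕b6⊕b7⊕b12⊕b13⊕b14⊕b15⊕b20⊕b21⊕b22⊕b23⊕b28⊕b29⊕b30⊕b31 = 1⊕0⊕0⊕0⊕1⊕1⊕1⊕1⊕0⊕1⊕0⊕1⊕1⊕1⊕1⊕0 = 0
s8: b8⊕b9⊕b10⊕b11⊕b12⊕b13⊕b14⊕b15⊕b24⊕b25⊕b26⊕b27⊕b28⊕b29⊕b30⊕b31 = 0⊕1⊕1⊕0⊕1⊕1⊕1⊕1⊕1⊕1⊕0⊕1⊕1⊕1⊕1⊕0 = 0
s16: b16⊕b17⊕b18⊕b19⊕b20⊕b21⊕b22⊕b23⊕b24⊕b25⊕b26⊕b27⊕b28⊕b29⊕b30⊕b31 = 1⊕1⊕0⊕0⊕0⊕1⊕0⊕1⊕1⊕1⊕0⊕1⊕1⊕1⊕1⊕0 = 0
Syndrome (s16...s1) = 00000 → position 0 (no error).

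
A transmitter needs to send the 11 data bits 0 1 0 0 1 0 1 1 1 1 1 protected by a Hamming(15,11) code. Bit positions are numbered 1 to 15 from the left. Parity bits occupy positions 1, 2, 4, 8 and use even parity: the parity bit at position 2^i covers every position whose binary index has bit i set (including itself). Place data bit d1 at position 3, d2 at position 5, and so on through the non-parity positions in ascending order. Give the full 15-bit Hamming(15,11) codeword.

Place data bits at non-power-of-two positions: b3=0, b5=1, b6=0, b7=0, b9=1, b10=0, b11=1, b12=1, b13=1, b14=1, b15=1.
p1 = XOR of data positions {3,5,7,9,11,13,15} = 0⊕1⊕0⊕1⊕1⊕1⊕1 = 1
p2 = XOR of data positions {3,6,7,10,11,14,15} = 0⊕0⊕0⊕0⊕1⊕1⊕1 = 1
p4 = XOR of data positions {5,6,7,12,13,14,15} = 1⊕0⊕0⊕1⊕1⊕1⊕1 = 1
p8 = XOR of data positions {9,10,11,12,13,14,15} = 1⊕0⊕1⊕1⊕1⊕1⊕1 = 0
Codeword b1..b15 = 110110001011111

110110001011111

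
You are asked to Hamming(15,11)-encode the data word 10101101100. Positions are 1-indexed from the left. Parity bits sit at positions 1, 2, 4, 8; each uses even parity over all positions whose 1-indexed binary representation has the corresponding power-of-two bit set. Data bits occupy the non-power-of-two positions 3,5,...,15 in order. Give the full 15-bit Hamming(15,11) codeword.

Place data bits at non-power-of-two positions: b3=1, b5=0, b6=1, b7=0, b9=1, b10=1, b11=0, b12=1, b13=1, b14=0, b15=0.
p1 = XOR of data positions {3,5,7,9,11,13,15} = 1⊕0⊕0⊕1⊕0⊕1⊕0 = 1
p2 = XOR of data positions {3,6,7,10,11,14,15} = 1⊕1⊕0⊕1⊕0⊕0⊕0 = 1
p4 = XOR of data positions {5,6,7,12,13,14,15} = 0⊕1⊕0⊕1⊕1⊕0⊕0 = 1
p8 = XOR of data positions {9,10,11,12,13,14,15} = 1⊕1⊕0⊕1⊕1⊕0⊕0 = 0
Codeword b1..b15 = 111101001101100

111101001101100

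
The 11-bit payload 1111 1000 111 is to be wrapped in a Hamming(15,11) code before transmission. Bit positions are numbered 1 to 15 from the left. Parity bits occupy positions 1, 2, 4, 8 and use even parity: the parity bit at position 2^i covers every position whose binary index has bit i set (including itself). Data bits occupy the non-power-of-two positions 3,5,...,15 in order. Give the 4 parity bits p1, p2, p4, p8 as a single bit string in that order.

Place data bits at non-power-of-two positions: b3=1, b5=1, b6=1, b7=1, b9=1, b10=0, b11=0, b12=0, b13=1, b14=1, b15=1.
p1 = XOR of data positions {3,5,7,9,11,13,15} = 1⊕1⊕1⊕1⊕0⊕1⊕1 = 0
p2 = XOR of data positions {3,6,7,10,11,14,15} = 1⊕1⊕1⊕0⊕0⊕1⊕1 = 1
p4 = XOR of data positions {5,6,7,12,13,14,15} = 1⊕1⊕1⊕0⊕1⊕1⊕1 = 0
p8 = XOR of data positions {9,10,11,12,13,14,15} = 1⊕0⊕0⊕0⊕1⊕1⊕1 = 0
Parity bits p1,p2,p4,p8 = 0100

0100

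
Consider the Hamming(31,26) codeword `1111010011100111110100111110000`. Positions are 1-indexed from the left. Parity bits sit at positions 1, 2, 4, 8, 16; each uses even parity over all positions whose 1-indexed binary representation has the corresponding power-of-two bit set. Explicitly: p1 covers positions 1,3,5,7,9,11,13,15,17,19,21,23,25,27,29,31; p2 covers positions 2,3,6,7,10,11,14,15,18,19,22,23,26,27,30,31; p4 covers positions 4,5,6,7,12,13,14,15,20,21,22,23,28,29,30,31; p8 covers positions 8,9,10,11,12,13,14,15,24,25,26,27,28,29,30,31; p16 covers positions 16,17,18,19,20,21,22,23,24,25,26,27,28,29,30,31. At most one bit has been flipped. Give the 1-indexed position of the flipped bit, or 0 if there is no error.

27

s1: b1⊕b3⊕b5⊕b7⊕b9⊕b11⊕b13⊕b15⊕b17⊕b19⊕b21⊕b23⊕b25⊕b27⊕b29⊕b31 = 1⊕1⊕0⊕0⊕1⊕1⊕0⊕1⊕1⊕0⊕0⊕1⊕1⊕1⊕0⊕0 = 1
s2: b2⊕b3⊕b6⊕b7⊕b10⊕b11⊕b14⊕b15⊕b18⊕b19⊕b22⊕b23⊕b26⊕b27⊕b30⊕b31 = 1⊕1⊕1⊕0⊕1⊕1⊕1⊕1⊕1⊕0⊕0⊕1⊕1⊕1⊕0⊕0 = 1
s4: b4⊕b5⊕b6⊕b7⊕b12⊕b13⊕b14⊕b15⊕b20⊕b21⊕b22⊕b23⊕b28⊕b29⊕b30⊕b31 = 1⊕0⊕1⊕0⊕0⊕0⊕1⊕1⊕1⊕0⊕0⊕1⊕0⊕0⊕0⊕0 = 0
s8: b8⊕b9⊕b10⊕b11⊕b12⊕b13⊕b14⊕b15⊕b24⊕b25⊕b26⊕b27⊕b28⊕b29⊕b30⊕b31 = 0⊕1⊕1⊕1⊕0⊕0⊕1⊕1⊕1⊕1⊕1⊕1⊕0⊕0⊕0⊕0 = 1
s16: b16⊕b17⊕b18⊕b19⊕b20⊕b21⊕b22⊕b23⊕b24⊕b25⊕b26⊕b27⊕b28⊕b29⊕b30⊕b31 = 1⊕1⊕1⊕0⊕1⊕0⊕0⊕1⊕1⊕1⊕1⊕1⊕0⊕0⊕0⊕0 = 1
Syndrome (s16...s1) = 11011 → position 27.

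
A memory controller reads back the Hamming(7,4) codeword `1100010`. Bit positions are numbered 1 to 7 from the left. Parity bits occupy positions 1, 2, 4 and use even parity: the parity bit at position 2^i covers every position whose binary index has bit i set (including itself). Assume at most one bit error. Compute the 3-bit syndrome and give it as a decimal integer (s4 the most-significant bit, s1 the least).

5

s1: b1⊕b3⊕b5⊕b7 = 1⊕0⊕0⊕0 = 1
s2: b2⊕b3⊕b6⊕b7 = 1⊕0⊕1⊕0 = 0
s4: b4⊕b5⊕b6⊕b7 = 0⊕0⊕1⊕0 = 1
Syndrome (s4...s1) = 101 → position 5.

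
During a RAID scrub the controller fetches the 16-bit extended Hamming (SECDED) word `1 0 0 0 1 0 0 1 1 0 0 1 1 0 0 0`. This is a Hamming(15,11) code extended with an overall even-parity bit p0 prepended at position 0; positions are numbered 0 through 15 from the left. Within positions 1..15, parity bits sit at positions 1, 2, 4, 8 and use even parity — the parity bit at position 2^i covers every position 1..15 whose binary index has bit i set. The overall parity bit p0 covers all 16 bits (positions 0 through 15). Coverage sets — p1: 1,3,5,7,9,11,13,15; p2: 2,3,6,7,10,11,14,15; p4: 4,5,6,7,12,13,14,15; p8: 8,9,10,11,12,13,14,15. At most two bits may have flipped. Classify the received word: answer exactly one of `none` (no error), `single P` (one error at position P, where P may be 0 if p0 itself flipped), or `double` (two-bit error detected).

double

s1: b1⊕b3⊕b5⊕b7⊕b9⊕b11⊕b13⊕b15 = 0⊕0⊕0⊕1⊕0⊕1⊕0⊕0 = 0
s2: b2⊕b3⊕b6⊕b7⊕b10⊕b11⊕b14⊕b15 = 0⊕0⊕0⊕1⊕0⊕1⊕0⊕0 = 0
s4: b4⊕b5⊕b6⊕b7⊕b12⊕b13⊕b14⊕b15 = 1⊕0⊕0⊕1⊕1⊕0⊕0⊕0 = 1
s8: b8⊕b9⊕b10⊕b11⊕b12⊕b13⊕b14⊕b15 = 1⊕0⊕0⊕1⊕1⊕0⊕0⊕0 = 1
Syndrome (s8...s1) = 1100 → position 12.
Overall parity (XOR of all 16 bits, including p0): 1⊕0⊕0⊕0⊕1⊕0⊕0⊕1⊕1⊕0⊕0⊕1⊕1⊕0⊕0⊕0 = 0
Overall=0, syndrome position=12 → double-bit error detected (uncorrectable).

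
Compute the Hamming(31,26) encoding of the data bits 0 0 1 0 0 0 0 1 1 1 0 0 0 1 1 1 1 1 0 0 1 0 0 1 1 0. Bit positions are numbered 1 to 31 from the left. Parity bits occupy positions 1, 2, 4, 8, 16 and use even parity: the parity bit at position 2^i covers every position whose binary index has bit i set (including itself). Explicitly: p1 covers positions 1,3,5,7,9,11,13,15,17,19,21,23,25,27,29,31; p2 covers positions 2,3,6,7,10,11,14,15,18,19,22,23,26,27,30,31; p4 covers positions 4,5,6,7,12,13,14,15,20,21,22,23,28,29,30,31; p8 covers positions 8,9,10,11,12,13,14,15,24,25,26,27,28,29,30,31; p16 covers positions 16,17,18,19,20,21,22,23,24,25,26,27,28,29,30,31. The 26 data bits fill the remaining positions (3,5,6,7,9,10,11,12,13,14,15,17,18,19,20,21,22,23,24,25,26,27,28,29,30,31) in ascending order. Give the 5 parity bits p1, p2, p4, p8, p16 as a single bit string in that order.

Place data bits at non-power-of-two positions: b3=0, b5=0, b6=1, b7=0, b9=0, b10=0, b11=0, b12=1, b13=1, b14=1, b15=0, b17=0, b18=0, b19=1, b20=1, b21=1, b22=1, b23=1, b24=0, b25=0, b26=1, b27=0, b28=0, b29=1, b30=1, b31=0.
p1 = XOR of data positions {3,5,7,9,11,13,15,17,19,21,23,25,27,29,31} = 0⊕0⊕0⊕0⊕0⊕1⊕0⊕0⊕1⊕1⊕1⊕0⊕0⊕1⊕0 = 1
p2 = XOR of data positions {3,6,7,10,11,14,15,18,19,22,23,26,27,30,31} = 0⊕1⊕0⊕0⊕0⊕1⊕0⊕0⊕1⊕1⊕1⊕1⊕0⊕1⊕0 = 1
p4 = XOR of data positions {5,6,7,12,13,14,15,20,21,22,23,28,29,30,31} = 0⊕1⊕0⊕1⊕1⊕1⊕0⊕1⊕1⊕1⊕1⊕0⊕1⊕1⊕0 = 0
p8 = XOR of data positions {9,10,11,12,13,14,15,24,25,26,27,28,29,30,31} = 0⊕0⊕0⊕1⊕1⊕1⊕0⊕0⊕0⊕1⊕0⊕0⊕1⊕1⊕0 = 0
p16 = XOR of data positions {17,18,19,20,21,22,23,24,25,26,27,28,29,30,31} = 0⊕0⊕1⊕1⊕1⊕1⊕1⊕0⊕0⊕1⊕0⊕0⊕1⊕1⊕0 = 0
Parity bits p1,p2,p4,p8,p16 = 11000

11000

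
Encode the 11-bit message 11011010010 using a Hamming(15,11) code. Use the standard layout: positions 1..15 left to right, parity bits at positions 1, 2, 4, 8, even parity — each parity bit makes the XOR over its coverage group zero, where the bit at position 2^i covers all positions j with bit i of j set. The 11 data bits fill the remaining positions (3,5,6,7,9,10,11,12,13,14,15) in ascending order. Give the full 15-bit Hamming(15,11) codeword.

101110111010010

Place data bits at non-power-of-two positions: b3=1, b5=1, b6=0, b7=1, b9=1, b10=0, b11=1, b12=0, b13=0, b14=1, b15=0.
p1 = XOR of data positions {3,5,7,9,11,13,15} = 1⊕1⊕1⊕1⊕1⊕0⊕0 = 1
p2 = XOR of data positions {3,6,7,10,11,14,15} = 1⊕0⊕1⊕0⊕1⊕1⊕0 = 0
p4 = XOR of data positions {5,6,7,12,13,14,15} = 1⊕0⊕1⊕0⊕0⊕1⊕0 = 1
p8 = XOR of data positions {9,10,11,12,13,14,15} = 1⊕0⊕1⊕0⊕0⊕1⊕0 = 1
Codeword b1..b15 = 101110111010010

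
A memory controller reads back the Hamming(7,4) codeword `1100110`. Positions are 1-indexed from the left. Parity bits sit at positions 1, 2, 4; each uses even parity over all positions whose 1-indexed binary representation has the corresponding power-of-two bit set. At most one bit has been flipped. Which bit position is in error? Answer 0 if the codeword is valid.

s1: b1⊕b3⊕b5⊕b7 = 1⊕0⊕1⊕0 = 0
s2: b2⊕b3⊕b6⊕b7 = 1⊕0⊕1⊕0 = 0
s4: b4⊕b5⊕b6⊕b7 = 0⊕1⊕1⊕0 = 0
Syndrome (s4...s1) = 000 → position 0 (no error).

0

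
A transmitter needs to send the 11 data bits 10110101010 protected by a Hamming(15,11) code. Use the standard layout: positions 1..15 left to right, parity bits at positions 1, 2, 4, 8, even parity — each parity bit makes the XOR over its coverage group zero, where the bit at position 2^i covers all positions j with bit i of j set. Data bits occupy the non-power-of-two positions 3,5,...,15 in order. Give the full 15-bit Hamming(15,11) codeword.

011001110101010

Place data bits at non-power-of-two positions: b3=1, b5=0, b6=1, b7=1, b9=0, b10=1, b11=0, b12=1, b13=0, b14=1, b15=0.
p1 = XOR of data positions {3,5,7,9,11,13,15} = 1⊕0⊕1⊕0⊕0⊕0⊕0 = 0
p2 = XOR of data positions {3,6,7,10,11,14,15} = 1⊕1⊕1⊕1⊕0⊕1⊕0 = 1
p4 = XOR of data positions {5,6,7,12,13,14,15} = 0⊕1⊕1⊕1⊕0⊕1⊕0 = 0
p8 = XOR of data positions {9,10,11,12,13,14,15} = 0⊕1⊕0⊕1⊕0⊕1⊕0 = 1
Codeword b1..b15 = 011001110101010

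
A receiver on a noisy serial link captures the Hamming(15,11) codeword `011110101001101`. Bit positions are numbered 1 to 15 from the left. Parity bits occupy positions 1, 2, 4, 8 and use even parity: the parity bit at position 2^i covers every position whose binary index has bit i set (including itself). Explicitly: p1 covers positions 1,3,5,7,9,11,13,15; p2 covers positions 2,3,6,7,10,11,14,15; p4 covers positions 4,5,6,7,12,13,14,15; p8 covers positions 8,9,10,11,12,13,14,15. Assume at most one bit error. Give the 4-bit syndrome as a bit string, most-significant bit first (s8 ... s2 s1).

s1: b1⊕b3⊕b5⊕b7⊕b9⊕b11⊕b13⊕b15 = 0⊕1⊕1⊕1⊕1⊕0⊕1⊕1 = 0
s2: b2⊕b3⊕b6⊕b7⊕b10⊕b11⊕b14⊕b15 = 1⊕1⊕0⊕1⊕0⊕0⊕0⊕1 = 0
s4: b4⊕b5⊕b6⊕b7⊕b12⊕b13⊕b14⊕b15 = 1⊕1⊕0⊕1⊕1⊕1⊕0⊕1 = 0
s8: b8⊕b9⊕b10⊕b11⊕b12⊕b13⊕b14⊕b15 = 0⊕1⊕0⊕0⊕1⊕1⊕0⊕1 = 0
Syndrome (s8...s1) = 0000 → position 0 (no error).

0000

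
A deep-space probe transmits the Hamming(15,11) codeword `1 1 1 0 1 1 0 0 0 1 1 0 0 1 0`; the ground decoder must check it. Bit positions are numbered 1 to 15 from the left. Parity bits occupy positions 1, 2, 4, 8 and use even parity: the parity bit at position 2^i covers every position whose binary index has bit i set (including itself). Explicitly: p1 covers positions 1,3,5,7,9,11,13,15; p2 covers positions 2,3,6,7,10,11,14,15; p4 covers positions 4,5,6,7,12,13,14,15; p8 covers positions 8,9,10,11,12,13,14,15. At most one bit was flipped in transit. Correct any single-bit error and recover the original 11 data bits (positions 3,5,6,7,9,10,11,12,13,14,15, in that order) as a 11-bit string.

11100111010

s1: b1⊕b3⊕b5⊕b7⊕b9⊕b11⊕b13⊕b15 = 1⊕1⊕1⊕0⊕0⊕1⊕0⊕0 = 0
s2: b2⊕b3⊕b6⊕b7⊕b10⊕b11⊕b14⊕b15 = 1⊕1⊕1⊕0⊕1⊕1⊕1⊕0 = 0
s4: b4⊕b5⊕b6⊕b7⊕b12⊕b13⊕b14⊕b15 = 0⊕1⊕1⊕0⊕0⊕0⊕1⊕0 = 1
s8: b8⊕b9⊕b10⊕b11⊕b12⊕b13⊕b14⊕b15 = 0⊕0⊕1⊕1⊕0⊕0⊕1⊕0 = 1
Syndrome (s8...s1) = 1100 → position 12.
Flip bit 12: corrected codeword = 111011000111010
Data bits at positions 3,5,6,7,9,10,11,12,13,14,15: 11100111010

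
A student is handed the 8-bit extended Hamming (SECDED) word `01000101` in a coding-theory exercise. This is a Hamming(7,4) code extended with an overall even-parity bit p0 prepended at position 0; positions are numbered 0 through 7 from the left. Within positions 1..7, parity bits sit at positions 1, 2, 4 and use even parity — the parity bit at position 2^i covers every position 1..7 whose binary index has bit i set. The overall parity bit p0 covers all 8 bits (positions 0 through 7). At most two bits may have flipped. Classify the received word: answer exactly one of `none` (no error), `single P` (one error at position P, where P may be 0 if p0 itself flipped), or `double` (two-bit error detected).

s1: b1⊕b3⊕b5⊕b7 = 1⊕0⊕1⊕1 = 1
s2: b2⊕b3⊕b6⊕b7 = 0⊕0⊕0⊕1 = 1
s4: b4⊕b5⊕b6⊕b7 = 0⊕1⊕0⊕1 = 0
Syndrome (s4...s1) = 011 → position 3.
Overall parity (XOR of all 8 bits, including p0): 0⊕1⊕0⊕0⊕0⊕1⊕0⊕1 = 1
Overall=1, syndrome position=3 → single-bit error at position 3.

single 3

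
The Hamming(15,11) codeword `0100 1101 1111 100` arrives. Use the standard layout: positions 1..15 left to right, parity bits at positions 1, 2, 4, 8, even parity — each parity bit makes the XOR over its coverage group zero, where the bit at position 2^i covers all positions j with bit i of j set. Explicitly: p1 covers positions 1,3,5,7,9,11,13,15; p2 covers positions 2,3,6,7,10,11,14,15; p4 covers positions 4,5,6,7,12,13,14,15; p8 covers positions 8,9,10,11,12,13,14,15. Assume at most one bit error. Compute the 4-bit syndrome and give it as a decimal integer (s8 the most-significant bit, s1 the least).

s1: b1⊕b3⊕b5⊕b7⊕b9⊕b11⊕b13⊕b15 = 0⊕0⊕1⊕0⊕1⊕1⊕1⊕0 = 0
s2: b2⊕b3⊕b6⊕b7⊕b10⊕b11⊕b14⊕b15 = 1⊕0⊕1⊕0⊕1⊕1⊕0⊕0 = 0
s4: b4⊕b5⊕b6⊕b7⊕b12⊕b13⊕b14⊕b15 = 0⊕1⊕1⊕0⊕1⊕1⊕0⊕0 = 0
s8: b8⊕b9⊕b10⊕b11⊕b12⊕b13⊕b14⊕b15 = 1⊕1⊕1⊕1⊕1⊕1⊕0⊕0 = 0
Syndrome (s8...s1) = 0000 → position 0 (no error).

0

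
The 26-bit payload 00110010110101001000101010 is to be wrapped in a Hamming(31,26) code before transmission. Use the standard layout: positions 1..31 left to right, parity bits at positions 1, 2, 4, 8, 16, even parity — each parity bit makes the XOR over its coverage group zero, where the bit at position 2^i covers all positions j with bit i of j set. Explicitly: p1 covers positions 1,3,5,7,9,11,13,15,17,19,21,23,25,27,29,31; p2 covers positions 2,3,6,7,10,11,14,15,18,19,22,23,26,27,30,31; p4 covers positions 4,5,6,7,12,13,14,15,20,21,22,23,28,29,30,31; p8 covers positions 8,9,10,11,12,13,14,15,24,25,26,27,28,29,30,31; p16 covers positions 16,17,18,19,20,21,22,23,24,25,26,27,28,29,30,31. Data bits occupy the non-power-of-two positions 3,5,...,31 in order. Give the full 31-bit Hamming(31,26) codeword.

1001011000101100101001000101010

Place data bits at non-power-of-two positions: b3=0, b5=0, b6=1, b7=1, b9=0, b10=0, b11=1, b12=0, b13=1, b14=1, b15=0, b17=1, b18=0, b19=1, b20=0, b21=0, b22=1, b23=0, b24=0, b25=0, b26=1, b27=0, b28=1, b29=0, b30=1, b31=0.
p1 = XOR of data positions {3,5,7,9,11,13,15,17,19,21,23,25,27,29,31} = 0⊕0⊕1⊕0⊕1⊕1⊕0⊕1⊕1⊕0⊕0⊕0⊕0⊕0⊕0 = 1
p2 = XOR of data positions {3,6,7,10,11,14,15,18,19,22,23,26,27,30,31} = 0⊕1⊕1⊕0⊕1⊕1⊕0⊕0⊕1⊕1⊕0⊕1⊕0⊕1⊕0 = 0
p4 = XOR of data positions {5,6,7,12,13,14,15,20,21,22,23,28,29,30,31} = 0⊕1⊕1⊕0⊕1⊕1⊕0⊕0⊕0⊕1⊕0⊕1⊕0⊕1⊕0 = 1
p8 = XOR of data positions {9,10,11,12,13,14,15,24,25,26,27,28,29,30,31} = 0⊕0⊕1⊕0⊕1⊕1⊕0⊕0⊕0⊕1⊕0⊕1⊕0⊕1⊕0 = 0
p16 = XOR of data positions {17,18,19,20,21,22,23,24,25,26,27,28,29,30,31} = 1⊕0⊕1⊕0⊕0⊕1⊕0⊕0⊕0⊕1⊕0⊕1⊕0⊕1⊕0 = 0
Codeword b1..b31 = 1001011000101100101001000101010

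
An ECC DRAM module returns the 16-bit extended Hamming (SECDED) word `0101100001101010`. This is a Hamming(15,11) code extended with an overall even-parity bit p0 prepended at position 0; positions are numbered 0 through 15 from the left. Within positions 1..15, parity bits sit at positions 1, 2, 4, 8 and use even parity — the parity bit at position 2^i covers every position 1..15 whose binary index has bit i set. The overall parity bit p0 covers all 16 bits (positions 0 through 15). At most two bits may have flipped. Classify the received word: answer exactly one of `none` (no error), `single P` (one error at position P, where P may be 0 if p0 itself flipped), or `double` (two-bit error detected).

single 7

s1: b1⊕b3⊕b5⊕b7⊕b9⊕b11⊕b13⊕b15 = 1⊕1⊕0⊕0⊕1⊕0⊕0⊕0 = 1
s2: b2⊕b3⊕b6⊕b7⊕b10⊕b11⊕b14⊕b15 = 0⊕1⊕0⊕0⊕1⊕0⊕1⊕0 = 1
s4: b4⊕b5⊕b6⊕b7⊕b12⊕b13⊕b14⊕b15 = 1⊕0⊕0⊕0⊕1⊕0⊕1⊕0 = 1
s8: b8⊕b9⊕b10⊕b11⊕b12⊕b13⊕b14⊕b15 = 0⊕1⊕1⊕0⊕1⊕0⊕1⊕0 = 0
Syndrome (s8...s1) = 0111 → position 7.
Overall parity (XOR of all 16 bits, including p0): 0⊕1⊕0⊕1⊕1⊕0⊕0⊕0⊕0⊕1⊕1⊕0⊕1⊕0⊕1⊕0 = 1
Overall=1, syndrome position=7 → single-bit error at position 7.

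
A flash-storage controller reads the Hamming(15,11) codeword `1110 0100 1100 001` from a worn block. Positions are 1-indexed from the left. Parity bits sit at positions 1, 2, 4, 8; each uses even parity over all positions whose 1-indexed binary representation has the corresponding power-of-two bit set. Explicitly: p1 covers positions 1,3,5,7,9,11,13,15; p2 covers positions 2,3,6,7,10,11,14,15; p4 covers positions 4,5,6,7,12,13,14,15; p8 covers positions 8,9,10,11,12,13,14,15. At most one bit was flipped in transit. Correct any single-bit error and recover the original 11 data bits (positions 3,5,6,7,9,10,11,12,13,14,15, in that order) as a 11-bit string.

s1: b1⊕b3⊕b5⊕b7⊕b9⊕b11⊕b13⊕b15 = 1⊕1⊕0⊕0⊕1⊕0⊕0⊕1 = 0
s2: b2⊕b3⊕b6⊕b7⊕b10⊕b11⊕b14⊕b15 = 1⊕1⊕1⊕0⊕1⊕0⊕0⊕1 = 1
s4: b4⊕b5⊕b6⊕b7⊕b12⊕b13⊕b14⊕b15 = 0⊕0⊕1⊕0⊕0⊕0⊕0⊕1 = 0
s8: b8⊕b9⊕b10⊕b11⊕b12⊕b13⊕b14⊕b15 = 0⊕1⊕1⊕0⊕0⊕0⊕0⊕1 = 1
Syndrome (s8...s1) = 1010 → position 10.
Flip bit 10: corrected codeword = 111001001000001
Data bits at positions 3,5,6,7,9,10,11,12,13,14,15: 10101000001

10101000001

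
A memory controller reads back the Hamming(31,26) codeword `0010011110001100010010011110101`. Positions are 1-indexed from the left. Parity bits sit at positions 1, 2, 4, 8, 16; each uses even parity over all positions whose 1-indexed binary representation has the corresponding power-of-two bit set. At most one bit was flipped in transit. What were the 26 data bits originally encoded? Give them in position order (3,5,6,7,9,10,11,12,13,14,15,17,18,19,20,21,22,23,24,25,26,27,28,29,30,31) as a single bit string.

11111000110010010011110101

s1: b1⊕b3⊕b5⊕b7⊕b9⊕b11⊕b13⊕b15⊕b17⊕b19⊕b21⊕b23⊕b25⊕b27⊕b29⊕b31 = 0⊕1⊕0⊕1⊕1⊕0⊕1⊕0⊕0⊕0⊕1⊕0⊕1⊕1⊕1⊕1 = 1
s2: b2⊕b3⊕b6⊕b7⊕b10⊕b11⊕b14⊕b15⊕b18⊕b19⊕b22⊕b23⊕b26⊕b27⊕b30⊕b31 = 0⊕1⊕1⊕1⊕0⊕0⊕1⊕0⊕1⊕0⊕0⊕0⊕1⊕1⊕0⊕1 = 0
s4: b4⊕b5⊕b6⊕b7⊕b12⊕b13⊕b14⊕b15⊕b20⊕b21⊕b22⊕b23⊕b28⊕b29⊕b30⊕b31 = 0⊕0⊕1⊕1⊕0⊕1⊕1⊕0⊕0⊕1⊕0⊕0⊕0⊕1⊕0⊕1 = 1
s8: b8⊕b9⊕b10⊕b11⊕b12⊕b13⊕b14⊕b15⊕b24⊕b25⊕b26⊕b27⊕b28⊕b29⊕b30⊕b31 = 1⊕1⊕0⊕0⊕0⊕1⊕1⊕0⊕1⊕1⊕1⊕1⊕0⊕1⊕0⊕1 = 0
s16: b16⊕b17⊕b18⊕b19⊕b20⊕b21⊕b22⊕b23⊕b24⊕b25⊕b26⊕b27⊕b28⊕b29⊕b30⊕b31 = 0⊕0⊕1⊕0⊕0⊕1⊕0⊕0⊕1⊕1⊕1⊕1⊕0⊕1⊕0⊕1 = 0
Syndrome (s16...s1) = 00101 → position 5.
Flip bit 5: corrected codeword = 0010111110001100010010011110101
Data bits at positions 3,5,6,7,9,10,11,12,13,14,15,17,18,19,20,21,22,23,24,25,26,27,28,29,30,31: 11111000110010010011110101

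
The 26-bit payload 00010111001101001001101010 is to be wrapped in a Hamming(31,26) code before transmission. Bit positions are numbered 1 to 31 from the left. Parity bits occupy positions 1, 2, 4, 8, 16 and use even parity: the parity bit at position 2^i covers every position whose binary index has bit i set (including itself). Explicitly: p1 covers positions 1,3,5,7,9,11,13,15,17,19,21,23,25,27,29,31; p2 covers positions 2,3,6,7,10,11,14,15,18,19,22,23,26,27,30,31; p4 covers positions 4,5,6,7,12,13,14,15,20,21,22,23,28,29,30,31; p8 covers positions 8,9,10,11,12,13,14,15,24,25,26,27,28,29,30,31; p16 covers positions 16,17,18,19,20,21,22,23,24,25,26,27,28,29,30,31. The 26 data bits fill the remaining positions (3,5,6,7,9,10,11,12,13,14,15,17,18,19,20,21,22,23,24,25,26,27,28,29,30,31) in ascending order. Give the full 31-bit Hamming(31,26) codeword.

0000001001110011101001001101010

Place data bits at non-power-of-two positions: b3=0, b5=0, b6=0, b7=1, b9=0, b10=1, b11=1, b12=1, b13=0, b14=0, b15=1, b17=1, b18=0, b19=1, b20=0, b21=0, b22=1, b23=0, b24=0, b25=1, b26=1, b27=0, b28=1, b29=0, b30=1, b31=0.
p1 = XOR of data positions {3,5,7,9,11,13,15,17,19,21,23,25,27,29,31} = 0⊕0⊕1⊕0⊕1⊕0⊕1⊕1⊕1⊕0⊕0⊕1⊕0⊕0⊕0 = 0
p2 = XOR of data positions {3,6,7,10,11,14,15,18,19,22,23,26,27,30,31} = 0⊕0⊕1⊕1⊕1⊕0⊕1⊕0⊕1⊕1⊕0⊕1⊕0⊕1⊕0 = 0
p4 = XOR of data positions {5,6,7,12,13,14,15,20,21,22,23,28,29,30,31} = 0⊕0⊕1⊕1⊕0⊕0⊕1⊕0⊕0⊕1⊕0⊕1⊕0⊕1⊕0 = 0
p8 = XOR of data positions {9,10,11,12,13,14,15,24,25,26,27,28,29,30,31} = 0⊕1⊕1⊕1⊕0⊕0⊕1⊕0⊕1⊕1⊕0⊕1⊕0⊕1⊕0 = 0
p16 = XOR of data positions {17,18,19,20,21,22,23,24,25,26,27,28,29,30,31} = 1⊕0⊕1⊕0⊕0⊕1⊕0⊕0⊕1⊕1⊕0⊕1⊕0⊕1⊕0 = 1
Codeword b1..b31 = 0000001001110011101001001101010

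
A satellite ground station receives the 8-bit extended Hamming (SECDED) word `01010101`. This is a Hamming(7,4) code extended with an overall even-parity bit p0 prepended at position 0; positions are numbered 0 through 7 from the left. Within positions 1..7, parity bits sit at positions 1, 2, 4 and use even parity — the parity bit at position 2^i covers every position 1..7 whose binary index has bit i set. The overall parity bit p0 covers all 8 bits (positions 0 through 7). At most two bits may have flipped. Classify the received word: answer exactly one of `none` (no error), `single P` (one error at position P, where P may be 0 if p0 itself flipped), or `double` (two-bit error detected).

s1: b1⊕b3⊕b5⊕b7 = 1⊕1⊕1⊕1 = 0
s2: b2⊕b3⊕b6⊕b7 = 0⊕1⊕0⊕1 = 0
s4: b4⊕b5⊕b6⊕b7 = 0⊕1⊕0⊕1 = 0
Syndrome (s4...s1) = 000 → position 0 (no error).
Overall parity (XOR of all 8 bits, including p0): 0⊕1⊕0⊕1⊕0⊕1⊕0⊕1 = 0
Overall=0, syndrome position=0 → no error.

none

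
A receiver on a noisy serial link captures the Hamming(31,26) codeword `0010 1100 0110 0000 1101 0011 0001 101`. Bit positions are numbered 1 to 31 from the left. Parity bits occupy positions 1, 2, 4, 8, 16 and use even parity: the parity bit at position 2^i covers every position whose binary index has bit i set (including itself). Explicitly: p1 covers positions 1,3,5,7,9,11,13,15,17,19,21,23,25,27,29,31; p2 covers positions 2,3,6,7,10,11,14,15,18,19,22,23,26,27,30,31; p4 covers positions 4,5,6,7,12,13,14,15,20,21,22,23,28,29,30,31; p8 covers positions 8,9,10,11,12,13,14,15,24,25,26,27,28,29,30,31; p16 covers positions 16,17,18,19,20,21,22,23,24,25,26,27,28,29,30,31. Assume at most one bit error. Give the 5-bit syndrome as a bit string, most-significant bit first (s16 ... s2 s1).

s1: b1⊕b3⊕b5⊕b7⊕b9⊕b11⊕b13⊕b15⊕b17⊕b19⊕b21⊕b23⊕b25⊕b27⊕b29⊕b31 = 0⊕1⊕1⊕0⊕0⊕1⊕0⊕0⊕1⊕0⊕0⊕1⊕0⊕0⊕1⊕1 = 1
s2: b2⊕b3⊕b6⊕b7⊕b10⊕b11⊕b14⊕b15⊕b18⊕b19⊕b22⊕b23⊕b26⊕b27⊕b30⊕b31 = 0⊕1⊕1⊕0⊕1⊕1⊕0⊕0⊕1⊕0⊕0⊕1⊕0⊕0⊕0⊕1 = 1
s4: b4⊕b5⊕b6⊕b7⊕b12⊕b13⊕b14⊕b15⊕b20⊕b21⊕b22⊕b23⊕b28⊕b29⊕b30⊕b31 = 0⊕1⊕1⊕0⊕0⊕0⊕0⊕0⊕1⊕0⊕0⊕1⊕1⊕1⊕0⊕1 = 1
s8: b8⊕b9⊕b10⊕b11⊕b12⊕b13⊕b14⊕b15⊕b24⊕b25⊕b26⊕b27⊕b28⊕b29⊕b30⊕b31 = 0⊕0⊕1⊕1⊕0⊕0⊕0⊕0⊕1⊕0⊕0⊕0⊕1⊕1⊕0⊕1 = 0
s16: b16⊕b17⊕b18⊕b19⊕b20⊕b21⊕b22⊕b23⊕b24⊕b25⊕b26⊕b27⊕b28⊕b29⊕b30⊕b31 = 0⊕1⊕1⊕0⊕1⊕0⊕0⊕1⊕1⊕0⊕0⊕0⊕1⊕1⊕0⊕1 = 0
Syndrome (s16...s1) = 00111 → position 7.

00111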